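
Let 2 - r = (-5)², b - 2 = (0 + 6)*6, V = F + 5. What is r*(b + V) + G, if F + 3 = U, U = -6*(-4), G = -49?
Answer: -1521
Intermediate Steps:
U = 24
F = 21 (F = -3 + 24 = 21)
V = 26 (V = 21 + 5 = 26)
b = 38 (b = 2 + (0 + 6)*6 = 2 + 6*6 = 2 + 36 = 38)
r = -23 (r = 2 - 1*(-5)² = 2 - 1*25 = 2 - 25 = -23)
r*(b + V) + G = -23*(38 + 26) - 49 = -23*64 - 49 = -1472 - 49 = -1521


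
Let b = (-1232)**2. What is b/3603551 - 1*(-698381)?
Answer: 359521866965/514793 ≈ 6.9838e+5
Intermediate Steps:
b = 1517824
b/3603551 - 1*(-698381) = 1517824/3603551 - 1*(-698381) = 1517824*(1/3603551) + 698381 = 216832/514793 + 698381 = 359521866965/514793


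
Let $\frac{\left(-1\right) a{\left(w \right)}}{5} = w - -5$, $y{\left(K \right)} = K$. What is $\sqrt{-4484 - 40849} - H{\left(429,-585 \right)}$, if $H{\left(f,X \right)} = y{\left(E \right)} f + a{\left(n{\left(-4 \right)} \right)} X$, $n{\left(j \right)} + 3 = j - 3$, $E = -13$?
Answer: $20202 + 3 i \sqrt{5037} \approx 20202.0 + 212.92 i$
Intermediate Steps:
$n{\left(j \right)} = -6 + j$ ($n{\left(j \right)} = -3 + \left(j - 3\right) = -3 + \left(-3 + j\right) = -6 + j$)
$a{\left(w \right)} = -25 - 5 w$ ($a{\left(w \right)} = - 5 \left(w - -5\right) = - 5 \left(w + 5\right) = - 5 \left(5 + w\right) = -25 - 5 w$)
$H{\left(f,X \right)} = - 13 f + 25 X$ ($H{\left(f,X \right)} = - 13 f + \left(-25 - 5 \left(-6 - 4\right)\right) X = - 13 f + \left(-25 - -50\right) X = - 13 f + \left(-25 + 50\right) X = - 13 f + 25 X$)
$\sqrt{-4484 - 40849} - H{\left(429,-585 \right)} = \sqrt{-4484 - 40849} - \left(\left(-13\right) 429 + 25 \left(-585\right)\right) = \sqrt{-45333} - \left(-5577 - 14625\right) = 3 i \sqrt{5037} - -20202 = 3 i \sqrt{5037} + 20202 = 20202 + 3 i \sqrt{5037}$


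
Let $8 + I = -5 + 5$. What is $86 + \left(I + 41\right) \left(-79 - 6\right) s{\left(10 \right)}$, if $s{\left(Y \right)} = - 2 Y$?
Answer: $56186$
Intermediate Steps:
$I = -8$ ($I = -8 + \left(-5 + 5\right) = -8 + 0 = -8$)
$86 + \left(I + 41\right) \left(-79 - 6\right) s{\left(10 \right)} = 86 + \left(-8 + 41\right) \left(-79 - 6\right) \left(\left(-2\right) 10\right) = 86 + 33 \left(-85\right) \left(-20\right) = 86 - -56100 = 86 + 56100 = 56186$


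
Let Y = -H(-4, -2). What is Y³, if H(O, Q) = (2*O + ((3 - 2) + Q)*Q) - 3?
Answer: 729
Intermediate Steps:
H(O, Q) = -3 + 2*O + Q*(1 + Q) (H(O, Q) = (2*O + (1 + Q)*Q) - 3 = (2*O + Q*(1 + Q)) - 3 = -3 + 2*O + Q*(1 + Q))
Y = 9 (Y = -(-3 - 2 + (-2)² + 2*(-4)) = -(-3 - 2 + 4 - 8) = -1*(-9) = 9)
Y³ = 9³ = 729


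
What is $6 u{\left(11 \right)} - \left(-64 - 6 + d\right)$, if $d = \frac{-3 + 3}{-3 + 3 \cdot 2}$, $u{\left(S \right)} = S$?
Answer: $136$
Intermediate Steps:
$d = 0$ ($d = \frac{0}{-3 + 6} = \frac{0}{3} = 0 \cdot \frac{1}{3} = 0$)
$6 u{\left(11 \right)} - \left(-64 - 6 + d\right) = 6 \cdot 11 + \left(64 - \left(0 - 6\right)\right) = 66 + \left(64 - \left(0 - 6\right)\right) = 66 + \left(64 - -6\right) = 66 + \left(64 + 6\right) = 66 + 70 = 136$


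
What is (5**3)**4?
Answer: 244140625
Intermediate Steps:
(5**3)**4 = 125**4 = 244140625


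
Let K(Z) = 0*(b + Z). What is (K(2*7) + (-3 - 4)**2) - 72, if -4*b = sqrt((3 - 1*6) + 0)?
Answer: -23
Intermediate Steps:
b = -I*sqrt(3)/4 (b = -sqrt((3 - 1*6) + 0)/4 = -sqrt((3 - 6) + 0)/4 = -sqrt(-3 + 0)/4 = -I*sqrt(3)/4 ≈ -0.43301*I)
K(Z) = 0 (K(Z) = 0*(-I*sqrt(3)/4 + Z) = 0*(Z - I*sqrt(3)/4) = 0)
(K(2*7) + (-3 - 4)**2) - 72 = (0 + (-3 - 4)**2) - 72 = (0 + (-7)**2) - 72 = (0 + 49) - 72 = 49 - 72 = -23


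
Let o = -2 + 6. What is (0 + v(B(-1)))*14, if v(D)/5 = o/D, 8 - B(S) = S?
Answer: 280/9 ≈ 31.111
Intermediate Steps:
o = 4
B(S) = 8 - S
v(D) = 20/D (v(D) = 5*(4/D) = 20/D)
(0 + v(B(-1)))*14 = (0 + 20/(8 - 1*(-1)))*14 = (0 + 20/(8 + 1))*14 = (0 + 20/9)*14 = (20/9)*14 = 280/9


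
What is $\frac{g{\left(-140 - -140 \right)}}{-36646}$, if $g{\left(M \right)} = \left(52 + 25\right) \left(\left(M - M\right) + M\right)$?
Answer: $0$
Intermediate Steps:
$g{\left(M \right)} = 77 M$ ($g{\left(M \right)} = 77 \left(0 + M\right) = 77 M$)
$\frac{g{\left(-140 - -140 \right)}}{-36646} = \frac{77 \left(-140 - -140\right)}{-36646} = 77 \left(-140 + 140\right) \left(- \frac{1}{36646}\right) = 77 \cdot 0 \left(- \frac{1}{36646}\right) = 0 \left(- \frac{1}{36646}\right) = 0$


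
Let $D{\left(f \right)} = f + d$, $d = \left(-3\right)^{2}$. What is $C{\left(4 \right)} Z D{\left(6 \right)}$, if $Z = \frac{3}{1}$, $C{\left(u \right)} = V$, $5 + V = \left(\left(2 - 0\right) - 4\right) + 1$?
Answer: $-270$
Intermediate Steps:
$d = 9$
$V = -6$ ($V = -5 + \left(\left(\left(2 - 0\right) - 4\right) + 1\right) = -5 + \left(\left(\left(2 + 0\right) - 4\right) + 1\right) = -5 + \left(\left(2 - 4\right) + 1\right) = -5 + \left(-2 + 1\right) = -5 - 1 = -6$)
$C{\left(u \right)} = -6$
$Z = 3$ ($Z = 3 \cdot 1 = 3$)
$D{\left(f \right)} = 9 + f$ ($D{\left(f \right)} = f + 9 = 9 + f$)
$C{\left(4 \right)} Z D{\left(6 \right)} = \left(-6\right) 3 \left(9 + 6\right) = \left(-18\right) 15 = -270$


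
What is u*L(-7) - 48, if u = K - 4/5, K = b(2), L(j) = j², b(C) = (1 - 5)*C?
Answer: -2396/5 ≈ -479.20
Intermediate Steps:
b(C) = -4*C
K = -8 (K = -4*2 = -8)
u = -44/5 (u = -8 - 4/5 = -8 - 4*⅕ = -8 - ⅘ = -44/5 ≈ -8.8000)
u*L(-7) - 48 = -44/5*(-7)² - 48 = -44/5*49 - 48 = -2156/5 - 48 = -2396/5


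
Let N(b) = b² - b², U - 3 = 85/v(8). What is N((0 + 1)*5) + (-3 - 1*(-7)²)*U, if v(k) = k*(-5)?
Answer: -91/2 ≈ -45.500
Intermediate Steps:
v(k) = -5*k
U = 7/8 (U = 3 + 85/((-5*8)) = 3 + 85/(-40) = 3 + 85*(-1/40) = 3 - 17/8 = 7/8 ≈ 0.87500)
N(b) = 0
N((0 + 1)*5) + (-3 - 1*(-7)²)*U = 0 + (-3 - 1*(-7)²)*(7/8) = 0 + (-3 - 1*49)*(7/8) = 0 + (-3 - 49)*(7/8) = 0 - 52*7/8 = 0 - 91/2 = -91/2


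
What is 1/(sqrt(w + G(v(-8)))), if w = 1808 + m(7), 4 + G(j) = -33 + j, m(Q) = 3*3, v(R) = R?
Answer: sqrt(443)/886 ≈ 0.023756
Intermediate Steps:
m(Q) = 9
G(j) = -37 + j (G(j) = -4 + (-33 + j) = -37 + j)
w = 1817 (w = 1808 + 9 = 1817)
1/(sqrt(w + G(v(-8)))) = 1/(sqrt(1817 + (-37 - 8))) = 1/(sqrt(1817 - 45)) = 1/(sqrt(1772)) = 1/(2*sqrt(443)) = sqrt(443)/886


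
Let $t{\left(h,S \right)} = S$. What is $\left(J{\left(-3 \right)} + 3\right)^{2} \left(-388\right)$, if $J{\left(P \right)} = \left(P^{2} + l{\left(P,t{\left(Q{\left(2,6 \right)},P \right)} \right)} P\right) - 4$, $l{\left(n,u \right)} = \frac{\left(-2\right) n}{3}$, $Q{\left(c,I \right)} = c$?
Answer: $-1552$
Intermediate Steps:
$l{\left(n,u \right)} = - \frac{2 n}{3}$ ($l{\left(n,u \right)} = - 2 n \frac{1}{3} = - \frac{2 n}{3}$)
$J{\left(P \right)} = -4 + \frac{P^{2}}{3}$ ($J{\left(P \right)} = \left(P^{2} + - \frac{2 P}{3} P\right) - 4 = \left(P^{2} - \frac{2 P^{2}}{3}\right) - 4 = \frac{P^{2}}{3} - 4 = -4 + \frac{P^{2}}{3}$)
$\left(J{\left(-3 \right)} + 3\right)^{2} \left(-388\right) = \left(\left(-4 + \frac{\left(-3\right)^{2}}{3}\right) + 3\right)^{2} \left(-388\right) = \left(\left(-4 + \frac{1}{3} \cdot 9\right) + 3\right)^{2} \left(-388\right) = \left(\left(-4 + 3\right) + 3\right)^{2} \left(-388\right) = \left(-1 + 3\right)^{2} \left(-388\right) = 2^{2} \left(-388\right) = 4 \left(-388\right) = -1552$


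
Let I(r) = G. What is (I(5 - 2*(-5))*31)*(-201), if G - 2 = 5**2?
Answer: -168237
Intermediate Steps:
G = 27 (G = 2 + 5**2 = 2 + 25 = 27)
I(r) = 27
(I(5 - 2*(-5))*31)*(-201) = (27*31)*(-201) = 837*(-201) = -168237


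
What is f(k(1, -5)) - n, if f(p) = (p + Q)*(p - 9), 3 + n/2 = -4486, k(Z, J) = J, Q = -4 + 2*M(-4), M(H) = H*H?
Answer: 8656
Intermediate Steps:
M(H) = H²
Q = 28 (Q = -4 + 2*(-4)² = -4 + 2*16 = -4 + 32 = 28)
n = -8978 (n = -6 + 2*(-4486) = -6 - 8972 = -8978)
f(p) = (-9 + p)*(28 + p) (f(p) = (p + 28)*(p - 9) = (28 + p)*(-9 + p) = (-9 + p)*(28 + p))
f(k(1, -5)) - n = (-252 + (-5)² + 19*(-5)) - 1*(-8978) = (-252 + 25 - 95) + 8978 = -322 + 8978 = 8656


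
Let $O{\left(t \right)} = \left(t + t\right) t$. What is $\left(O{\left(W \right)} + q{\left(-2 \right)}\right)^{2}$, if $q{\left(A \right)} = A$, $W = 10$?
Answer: $39204$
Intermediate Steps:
$O{\left(t \right)} = 2 t^{2}$ ($O{\left(t \right)} = 2 t t = 2 t^{2}$)
$\left(O{\left(W \right)} + q{\left(-2 \right)}\right)^{2} = \left(2 \cdot 10^{2} - 2\right)^{2} = \left(2 \cdot 100 - 2\right)^{2} = \left(200 - 2\right)^{2} = 198^{2} = 39204$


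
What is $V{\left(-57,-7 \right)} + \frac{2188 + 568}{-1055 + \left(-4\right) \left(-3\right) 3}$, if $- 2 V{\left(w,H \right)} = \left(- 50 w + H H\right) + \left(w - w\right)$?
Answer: $- \frac{2959593}{2038} \approx -1452.2$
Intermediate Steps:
$V{\left(w,H \right)} = 25 w - \frac{H^{2}}{2}$ ($V{\left(w,H \right)} = - \frac{\left(- 50 w + H H\right) + \left(w - w\right)}{2} = - \frac{\left(- 50 w + H^{2}\right) + 0}{2} = - \frac{\left(H^{2} - 50 w\right) + 0}{2} = - \frac{H^{2} - 50 w}{2} = 25 w - \frac{H^{2}}{2}$)
$V{\left(-57,-7 \right)} + \frac{2188 + 568}{-1055 + \left(-4\right) \left(-3\right) 3} = \left(25 \left(-57\right) - \frac{\left(-7\right)^{2}}{2}\right) + \frac{2188 + 568}{-1055 + \left(-4\right) \left(-3\right) 3} = \left(-1425 - \frac{49}{2}\right) + \frac{2756}{-1055 + 12 \cdot 3} = \left(-1425 - \frac{49}{2}\right) + \frac{2756}{-1055 + 36} = - \frac{2899}{2} + \frac{2756}{-1019} = - \frac{2899}{2} + 2756 \left(- \frac{1}{1019}\right) = - \frac{2899}{2} - \frac{2756}{1019} = - \frac{2959593}{2038}$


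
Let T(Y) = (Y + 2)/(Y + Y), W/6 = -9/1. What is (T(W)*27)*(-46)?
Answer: -598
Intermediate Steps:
W = -54 (W = 6*(-9/1) = 6*(-9*1) = 6*(-9) = -54)
T(Y) = (2 + Y)/(2*Y) (T(Y) = (2 + Y)/((2*Y)) = (2 + Y)*(1/(2*Y)) = (2 + Y)/(2*Y))
(T(W)*27)*(-46) = (((½)*(2 - 54)/(-54))*27)*(-46) = (((½)*(-1/54)*(-52))*27)*(-46) = ((13/27)*27)*(-46) = 13*(-46) = -598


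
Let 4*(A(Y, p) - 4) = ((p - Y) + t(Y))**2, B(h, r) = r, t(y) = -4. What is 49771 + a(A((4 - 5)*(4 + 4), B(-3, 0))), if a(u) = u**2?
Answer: 49835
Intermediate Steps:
A(Y, p) = 4 + (-4 + p - Y)**2/4 (A(Y, p) = 4 + ((p - Y) - 4)**2/4 = 4 + (-4 + p - Y)**2/4)
49771 + a(A((4 - 5)*(4 + 4), B(-3, 0))) = 49771 + (4 + (4 + (4 - 5)*(4 + 4) - 1*0)**2/4)**2 = 49771 + (4 + (4 - 1*8 + 0)**2/4)**2 = 49771 + (4 + (4 - 8 + 0)**2/4)**2 = 49771 + (4 + (1/4)*(-4)**2)**2 = 49771 + (4 + (1/4)*16)**2 = 49771 + (4 + 4)**2 = 49771 + 8**2 = 49771 + 64 = 49835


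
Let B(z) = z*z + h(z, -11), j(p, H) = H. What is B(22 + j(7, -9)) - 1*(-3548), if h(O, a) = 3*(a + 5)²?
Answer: 3825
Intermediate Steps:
h(O, a) = 3*(5 + a)²
B(z) = 108 + z² (B(z) = z*z + 3*(5 - 11)² = z² + 3*(-6)² = z² + 3*36 = z² + 108 = 108 + z²)
B(22 + j(7, -9)) - 1*(-3548) = (108 + (22 - 9)²) - 1*(-3548) = (108 + 13²) + 3548 = (108 + 169) + 3548 = 277 + 3548 = 3825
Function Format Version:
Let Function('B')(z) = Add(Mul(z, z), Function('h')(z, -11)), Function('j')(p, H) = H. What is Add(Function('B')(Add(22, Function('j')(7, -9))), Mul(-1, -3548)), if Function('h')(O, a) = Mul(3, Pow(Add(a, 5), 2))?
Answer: 3825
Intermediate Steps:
Function('h')(O, a) = Mul(3, Pow(Add(5, a), 2))
Function('B')(z) = Add(108, Pow(z, 2)) (Function('B')(z) = Add(Mul(z, z), Mul(3, Pow(Add(5, -11), 2))) = Add(Pow(z, 2), Mul(3, Pow(-6, 2))) = Add(Pow(z, 2), Mul(3, 36)) = Add(Pow(z, 2), 108) = Add(108, Pow(z, 2)))
Add(Function('B')(Add(22, Function('j')(7, -9))), Mul(-1, -3548)) = Add(Add(108, Pow(Add(22, -9), 2)), Mul(-1, -3548)) = Add(Add(108, Pow(13, 2)), 3548) = Add(Add(108, 169), 3548) = Add(277, 3548) = 3825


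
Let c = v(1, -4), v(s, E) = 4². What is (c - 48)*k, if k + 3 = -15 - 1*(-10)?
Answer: 256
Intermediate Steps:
v(s, E) = 16
c = 16
k = -8 (k = -3 + (-15 - 1*(-10)) = -3 + (-15 + 10) = -3 - 5 = -8)
(c - 48)*k = (16 - 48)*(-8) = -32*(-8) = 256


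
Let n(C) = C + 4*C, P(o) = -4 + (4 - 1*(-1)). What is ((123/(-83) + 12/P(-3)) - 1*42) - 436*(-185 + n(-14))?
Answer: 9225327/83 ≈ 1.1115e+5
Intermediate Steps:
P(o) = 1 (P(o) = -4 + (4 + 1) = -4 + 5 = 1)
n(C) = 5*C
((123/(-83) + 12/P(-3)) - 1*42) - 436*(-185 + n(-14)) = ((123/(-83) + 12/1) - 1*42) - 436*(-185 + 5*(-14)) = ((123*(-1/83) + 12*1) - 42) - 436*(-185 - 70) = ((-123/83 + 12) - 42) - 436*(-255) = (873/83 - 42) + 111180 = -2613/83 + 111180 = 9225327/83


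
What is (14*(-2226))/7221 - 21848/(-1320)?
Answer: 4859497/397155 ≈ 12.236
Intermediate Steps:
(14*(-2226))/7221 - 21848/(-1320) = -31164*1/7221 - 21848*(-1/1320) = -10388/2407 + 2731/165 = 4859497/397155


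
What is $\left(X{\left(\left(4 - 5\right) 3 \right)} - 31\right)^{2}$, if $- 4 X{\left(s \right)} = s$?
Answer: $\frac{14641}{16} \approx 915.06$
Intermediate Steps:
$X{\left(s \right)} = - \frac{s}{4}$
$\left(X{\left(\left(4 - 5\right) 3 \right)} - 31\right)^{2} = \left(- \frac{\left(4 - 5\right) 3}{4} - 31\right)^{2} = \left(- \frac{\left(-1\right) 3}{4} - 31\right)^{2} = \left(\left(- \frac{1}{4}\right) \left(-3\right) - 31\right)^{2} = \left(\frac{3}{4} - 31\right)^{2} = \left(- \frac{121}{4}\right)^{2} = \frac{14641}{16}$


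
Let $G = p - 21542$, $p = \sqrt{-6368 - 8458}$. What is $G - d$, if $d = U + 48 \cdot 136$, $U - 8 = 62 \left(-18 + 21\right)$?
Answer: $-28264 + i \sqrt{14826} \approx -28264.0 + 121.76 i$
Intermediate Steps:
$p = i \sqrt{14826}$ ($p = \sqrt{-14826} = i \sqrt{14826} \approx 121.76 i$)
$U = 194$ ($U = 8 + 62 \left(-18 + 21\right) = 8 + 62 \cdot 3 = 8 + 186 = 194$)
$d = 6722$ ($d = 194 + 48 \cdot 136 = 194 + 6528 = 6722$)
$G = -21542 + i \sqrt{14826}$ ($G = i \sqrt{14826} - 21542 = -21542 + i \sqrt{14826} \approx -21542.0 + 121.76 i$)
$G - d = \left(-21542 + i \sqrt{14826}\right) - 6722 = -28264 + i \sqrt{14826}$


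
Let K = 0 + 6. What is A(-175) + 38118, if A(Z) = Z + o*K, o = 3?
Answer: 37961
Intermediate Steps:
K = 6
A(Z) = 18 + Z (A(Z) = Z + 3*6 = Z + 18 = 18 + Z)
A(-175) + 38118 = (18 - 175) + 38118 = -157 + 38118 = 37961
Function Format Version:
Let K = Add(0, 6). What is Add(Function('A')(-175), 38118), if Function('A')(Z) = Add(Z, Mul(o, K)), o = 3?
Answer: 37961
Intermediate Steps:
K = 6
Function('A')(Z) = Add(18, Z) (Function('A')(Z) = Add(Z, Mul(3, 6)) = Add(Z, 18) = Add(18, Z))
Add(Function('A')(-175), 38118) = Add(Add(18, -175), 38118) = Add(-157, 38118) = 37961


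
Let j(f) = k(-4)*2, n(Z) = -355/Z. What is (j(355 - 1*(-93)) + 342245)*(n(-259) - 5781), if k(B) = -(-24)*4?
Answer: -512602163788/259 ≈ -1.9792e+9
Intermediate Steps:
k(B) = 96 (k(B) = -6*(-16) = 96)
j(f) = 192 (j(f) = 96*2 = 192)
(j(355 - 1*(-93)) + 342245)*(n(-259) - 5781) = (192 + 342245)*(-355/(-259) - 5781) = 342437*(-355*(-1/259) - 5781) = 342437*(355/259 - 5781) = 342437*(-1496924/259) = -512602163788/259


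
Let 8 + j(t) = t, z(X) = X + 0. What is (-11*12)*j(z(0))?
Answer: 1056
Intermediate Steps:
z(X) = X
j(t) = -8 + t
(-11*12)*j(z(0)) = (-11*12)*(-8 + 0) = -132*(-8) = 1056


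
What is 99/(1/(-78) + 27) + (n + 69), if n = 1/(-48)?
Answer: 7340311/101040 ≈ 72.648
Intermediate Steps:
n = -1/48 ≈ -0.020833
99/(1/(-78) + 27) + (n + 69) = 99/(1/(-78) + 27) + (-1/48 + 69) = 99/(-1/78 + 27) + 3311/48 = 99/(2105/78) + 3311/48 = (78/2105)*99 + 3311/48 = 7722/2105 + 3311/48 = 7340311/101040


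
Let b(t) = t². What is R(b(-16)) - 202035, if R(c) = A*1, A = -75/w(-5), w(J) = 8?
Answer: -1616355/8 ≈ -2.0204e+5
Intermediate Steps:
A = -75/8 ≈ -9.3750
R(c) = -75/8 (R(c) = -75/8*1 = -75/8)
R(b(-16)) - 202035 = -75/8 - 202035 = -1616355/8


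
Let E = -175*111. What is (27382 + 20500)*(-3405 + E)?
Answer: -1093146060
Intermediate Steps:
E = -19425
(27382 + 20500)*(-3405 + E) = (27382 + 20500)*(-3405 - 19425) = 47882*(-22830) = -1093146060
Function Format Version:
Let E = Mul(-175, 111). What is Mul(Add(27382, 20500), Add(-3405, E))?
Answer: -1093146060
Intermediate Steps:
E = -19425
Mul(Add(27382, 20500), Add(-3405, E)) = Mul(Add(27382, 20500), Add(-3405, -19425)) = Mul(47882, -22830) = -1093146060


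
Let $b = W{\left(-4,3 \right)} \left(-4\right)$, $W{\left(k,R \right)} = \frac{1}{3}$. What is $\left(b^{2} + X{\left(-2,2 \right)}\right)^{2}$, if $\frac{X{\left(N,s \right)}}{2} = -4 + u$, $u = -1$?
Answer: $\frac{5476}{81} \approx 67.605$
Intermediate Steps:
$W{\left(k,R \right)} = \frac{1}{3}$
$X{\left(N,s \right)} = -10$ ($X{\left(N,s \right)} = 2 \left(-4 - 1\right) = 2 \left(-5\right) = -10$)
$b = - \frac{4}{3}$ ($b = \frac{1}{3} \left(-4\right) = - \frac{4}{3} \approx -1.3333$)
$\left(b^{2} + X{\left(-2,2 \right)}\right)^{2} = \left(\left(- \frac{4}{3}\right)^{2} - 10\right)^{2} = \left(\frac{16}{9} - 10\right)^{2} = \left(- \frac{74}{9}\right)^{2} = \frac{5476}{81}$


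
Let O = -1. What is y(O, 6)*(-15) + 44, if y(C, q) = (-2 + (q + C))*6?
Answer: -226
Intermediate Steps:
y(C, q) = -12 + 6*C + 6*q (y(C, q) = (-2 + (C + q))*6 = (-2 + C + q)*6 = -12 + 6*C + 6*q)
y(O, 6)*(-15) + 44 = (-12 + 6*(-1) + 6*6)*(-15) + 44 = (-12 - 6 + 36)*(-15) + 44 = 18*(-15) + 44 = -270 + 44 = -226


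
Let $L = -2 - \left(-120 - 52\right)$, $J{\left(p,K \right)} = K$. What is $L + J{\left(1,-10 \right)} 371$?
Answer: $-3540$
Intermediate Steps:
$L = 170$ ($L = -2 - -172 = -2 + 172 = 170$)
$L + J{\left(1,-10 \right)} 371 = 170 - 3710 = -3540$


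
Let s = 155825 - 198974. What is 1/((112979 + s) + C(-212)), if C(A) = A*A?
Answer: 1/114774 ≈ 8.7128e-6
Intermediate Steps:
s = -43149
C(A) = A²
1/((112979 + s) + C(-212)) = 1/((112979 - 43149) + (-212)²) = 1/(69830 + 44944) = 1/114774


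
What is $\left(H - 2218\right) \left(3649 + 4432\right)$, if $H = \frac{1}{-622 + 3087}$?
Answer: $- \frac{44181808889}{2465} \approx -1.7924 \cdot 10^{7}$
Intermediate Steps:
$H = \frac{1}{2465} \approx 0.00040568$
$\left(H - 2218\right) \left(3649 + 4432\right) = \left(\frac{1}{2465} - 2218\right) \left(3649 + 4432\right) = \left(- \frac{5467369}{2465}\right) 8081 = - \frac{44181808889}{2465}$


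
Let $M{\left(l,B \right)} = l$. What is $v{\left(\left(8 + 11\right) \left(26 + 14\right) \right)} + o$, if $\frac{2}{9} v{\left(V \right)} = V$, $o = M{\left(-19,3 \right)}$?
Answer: $3401$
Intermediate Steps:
$o = -19$
$v{\left(V \right)} = \frac{9 V}{2}$
$v{\left(\left(8 + 11\right) \left(26 + 14\right) \right)} + o = \frac{9 \left(8 + 11\right) \left(26 + 14\right)}{2} - 19 = \frac{9 \cdot 19 \cdot 40}{2} - 19 = \frac{9}{2} \cdot 760 - 19 = 3420 - 19 = 3401$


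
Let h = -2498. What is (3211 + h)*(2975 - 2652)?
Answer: 230299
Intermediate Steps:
(3211 + h)*(2975 - 2652) = (3211 - 2498)*(2975 - 2652) = 713*323 = 230299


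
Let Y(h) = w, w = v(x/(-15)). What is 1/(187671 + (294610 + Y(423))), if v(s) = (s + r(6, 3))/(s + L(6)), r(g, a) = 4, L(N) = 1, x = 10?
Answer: 1/482291 ≈ 2.0734e-6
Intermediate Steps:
v(s) = (4 + s)/(1 + s) (v(s) = (s + 4)/(s + 1) = (4 + s)/(1 + s))
w = 10 (w = (4 + 10/(-15))/(1 + 10/(-15)) = (4 + 10*(-1/15))/(1 + 10*(-1/15)) = (4 - ⅔)/(1 - ⅔) = (10/3)/(⅓) = 3*(10/3) = 10)
Y(h) = 10
1/(187671 + (294610 + Y(423))) = 1/(187671 + (294610 + 10)) = 1/(187671 + 294620) = 1/482291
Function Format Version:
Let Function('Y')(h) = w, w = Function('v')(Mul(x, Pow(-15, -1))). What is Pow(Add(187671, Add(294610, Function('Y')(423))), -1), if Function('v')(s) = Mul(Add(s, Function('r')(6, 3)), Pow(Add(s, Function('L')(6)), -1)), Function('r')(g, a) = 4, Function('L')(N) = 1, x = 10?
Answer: Rational(1, 482291) ≈ 2.0734e-6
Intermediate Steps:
Function('v')(s) = Mul(Pow(Add(1, s), -1), Add(4, s)) (Function('v')(s) = Mul(Add(s, 4), Pow(Add(s, 1), -1)) = Mul(Add(4, s), Pow(Add(1, s), -1)) = Mul(Pow(Add(1, s), -1), Add(4, s)))
w = 10 (w = Mul(Pow(Add(1, Mul(10, Pow(-15, -1))), -1), Add(4, Mul(10, Pow(-15, -1)))) = Mul(Pow(Add(1, Mul(10, Rational(-1, 15))), -1), Add(4, Mul(10, Rational(-1, 15)))) = Mul(Pow(Add(1, Rational(-2, 3)), -1), Add(4, Rational(-2, 3))) = Mul(Pow(Rational(1, 3), -1), Rational(10, 3)) = Mul(3, Rational(10, 3)) = 10)
Function('Y')(h) = 10
Pow(Add(187671, Add(294610, Function('Y')(423))), -1) = Pow(Add(187671, Add(294610, 10)), -1) = Pow(Add(187671, 294620), -1) = Pow(482291, -1) = Rational(1, 482291)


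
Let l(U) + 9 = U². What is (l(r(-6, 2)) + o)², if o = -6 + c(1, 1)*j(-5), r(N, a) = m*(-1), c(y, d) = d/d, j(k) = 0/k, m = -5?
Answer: 100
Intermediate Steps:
j(k) = 0
c(y, d) = 1
r(N, a) = 5 (r(N, a) = -5*(-1) = 5)
l(U) = -9 + U²
o = -6 (o = -6 + 1*0 = -6 + 0 = -6)
(l(r(-6, 2)) + o)² = ((-9 + 5²) - 6)² = ((-9 + 25) - 6)² = (16 - 6)² = 10² = 100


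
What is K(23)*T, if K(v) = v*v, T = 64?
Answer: 33856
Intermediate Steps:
K(v) = v²
K(23)*T = 23²*64 = 529*64 = 33856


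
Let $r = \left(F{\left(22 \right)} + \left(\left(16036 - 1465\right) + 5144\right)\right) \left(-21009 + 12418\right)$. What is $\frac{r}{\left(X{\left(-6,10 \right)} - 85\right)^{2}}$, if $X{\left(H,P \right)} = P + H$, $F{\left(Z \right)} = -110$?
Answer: $- \frac{56142185}{2187} \approx -25671.0$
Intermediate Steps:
$r = -168426555$ ($r = \left(-110 + \left(\left(16036 - 1465\right) + 5144\right)\right) \left(-21009 + 12418\right) = \left(-110 + \left(14571 + 5144\right)\right) \left(-8591\right) = \left(-110 + 19715\right) \left(-8591\right) = 19605 \left(-8591\right) = -168426555$)
$X{\left(H,P \right)} = H + P$
$\frac{r}{\left(X{\left(-6,10 \right)} - 85\right)^{2}} = - \frac{168426555}{\left(\left(-6 + 10\right) - 85\right)^{2}} = - \frac{168426555}{\left(4 - 85\right)^{2}} = - \frac{168426555}{\left(-81\right)^{2}} = - \frac{168426555}{6561} = \left(-168426555\right) \frac{1}{6561} = - \frac{56142185}{2187}$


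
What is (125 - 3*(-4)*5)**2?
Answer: 34225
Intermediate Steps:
(125 - 3*(-4)*5)**2 = (125 - (-12)*5)**2 = (125 - 1*(-60))**2 = (125 + 60)**2 = 185**2 = 34225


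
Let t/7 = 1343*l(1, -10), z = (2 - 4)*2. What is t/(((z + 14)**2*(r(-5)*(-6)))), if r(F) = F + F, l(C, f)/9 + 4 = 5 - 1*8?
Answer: -197421/2000 ≈ -98.710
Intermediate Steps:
l(C, f) = -63 (l(C, f) = -36 + 9*(5 - 1*8) = -36 + 9*(5 - 8) = -36 + 9*(-3) = -36 - 27 = -63)
r(F) = 2*F
z = -4 (z = -2*2 = -4)
t = -592263 (t = 7*(1343*(-63)) = 7*(-84609) = -592263)
t/(((z + 14)**2*(r(-5)*(-6)))) = -592263*1/(60*(-4 + 14)**2) = -592263/(10**2*(-10*(-6))) = -592263/(100*60) = -592263/6000 = -592263*1/6000 = -197421/2000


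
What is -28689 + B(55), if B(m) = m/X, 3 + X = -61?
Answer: -1836151/64 ≈ -28690.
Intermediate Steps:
X = -64 (X = -3 - 61 = -64)
B(m) = -m/64 (B(m) = m/(-64) = m*(-1/64) = -m/64)
-28689 + B(55) = -28689 - 1/64*55 = -28689 - 55/64 = -1836151/64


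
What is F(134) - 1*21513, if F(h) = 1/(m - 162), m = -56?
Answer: -4689835/218 ≈ -21513.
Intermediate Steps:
F(h) = -1/218 (F(h) = 1/(-56 - 162) = 1/(-218) = -1/218)
F(134) - 1*21513 = -1/218 - 1*21513 = -1/218 - 21513 = -4689835/218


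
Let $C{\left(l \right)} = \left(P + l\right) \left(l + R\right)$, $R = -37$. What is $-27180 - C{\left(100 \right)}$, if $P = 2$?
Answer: $-33606$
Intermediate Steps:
$C{\left(l \right)} = \left(-37 + l\right) \left(2 + l\right)$ ($C{\left(l \right)} = \left(2 + l\right) \left(l - 37\right) = \left(2 + l\right) \left(-37 + l\right) = \left(-37 + l\right) \left(2 + l\right)$)
$-27180 - C{\left(100 \right)} = -27180 - \left(-74 + 100^{2} - 3500\right) = -27180 - \left(-74 + 10000 - 3500\right) = -27180 - 6426 = -33606$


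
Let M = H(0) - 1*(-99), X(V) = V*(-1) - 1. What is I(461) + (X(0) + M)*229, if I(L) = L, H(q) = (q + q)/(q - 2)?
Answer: 22903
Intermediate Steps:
X(V) = -1 - V (X(V) = -V - 1 = -1 - V)
H(q) = 2*q/(-2 + q) (H(q) = (2*q)/(-2 + q) = 2*q/(-2 + q))
M = 99 (M = 2*0/(-2 + 0) - 1*(-99) = 2*0/(-2) + 99 = 2*0*(-½) + 99 = 0 + 99 = 99)
I(461) + (X(0) + M)*229 = 461 + ((-1 - 1*0) + 99)*229 = 461 + ((-1 + 0) + 99)*229 = 461 + (-1 + 99)*229 = 461 + 98*229 = 461 + 22442 = 22903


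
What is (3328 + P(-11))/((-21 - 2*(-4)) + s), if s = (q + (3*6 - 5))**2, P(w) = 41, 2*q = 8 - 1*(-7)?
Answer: 4492/543 ≈ 8.2726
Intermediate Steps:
q = 15/2 (q = (8 - 1*(-7))/2 = (8 + 7)/2 = (1/2)*15 = 15/2 ≈ 7.5000)
s = 1681/4 (s = (15/2 + (3*6 - 5))**2 = (15/2 + (18 - 5))**2 = (15/2 + 13)**2 = (41/2)**2 = 1681/4 ≈ 420.25)
(3328 + P(-11))/((-21 - 2*(-4)) + s) = (3328 + 41)/((-21 - 2*(-4)) + 1681/4) = 3369/((-21 + 8) + 1681/4) = 3369/(-13 + 1681/4) = 3369/(1629/4) = 3369*(4/1629) = 4492/543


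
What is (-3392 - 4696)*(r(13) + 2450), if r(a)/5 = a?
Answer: -20341320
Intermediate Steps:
r(a) = 5*a
(-3392 - 4696)*(r(13) + 2450) = (-3392 - 4696)*(5*13 + 2450) = -8088*(65 + 2450) = -8088*2515 = -20341320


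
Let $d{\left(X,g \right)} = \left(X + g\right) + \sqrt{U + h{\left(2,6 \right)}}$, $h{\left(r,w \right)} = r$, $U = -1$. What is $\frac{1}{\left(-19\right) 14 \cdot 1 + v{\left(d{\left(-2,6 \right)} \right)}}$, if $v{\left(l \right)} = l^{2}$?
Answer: $- \frac{1}{241} \approx -0.0041494$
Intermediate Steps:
$d{\left(X,g \right)} = 1 + X + g$ ($d{\left(X,g \right)} = \left(X + g\right) + \sqrt{-1 + 2} = \left(X + g\right) + \sqrt{1} = \left(X + g\right) + 1 = 1 + X + g$)
$\frac{1}{\left(-19\right) 14 \cdot 1 + v{\left(d{\left(-2,6 \right)} \right)}} = \frac{1}{\left(-19\right) 14 \cdot 1 + \left(1 - 2 + 6\right)^{2}} = \frac{1}{\left(-266\right) 1 + 5^{2}} = \frac{1}{-266 + 25} = \frac{1}{-241} = - \frac{1}{241}$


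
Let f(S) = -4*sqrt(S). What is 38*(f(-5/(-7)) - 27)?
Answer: -1026 - 152*sqrt(35)/7 ≈ -1154.5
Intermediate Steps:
38*(f(-5/(-7)) - 27) = 38*(-4*sqrt(5)*sqrt(-1/(-7)) - 27) = 38*(-4*sqrt(35)/7 - 27) = 38*(-27 - 4*sqrt(35)/7) = -1026 - 152*sqrt(35)/7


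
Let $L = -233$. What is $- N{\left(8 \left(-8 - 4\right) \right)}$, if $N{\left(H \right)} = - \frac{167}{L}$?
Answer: $- \frac{167}{233} \approx -0.71674$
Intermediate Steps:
$N{\left(H \right)} = \frac{167}{233}$ ($N{\left(H \right)} = - \frac{167}{-233} = \left(-167\right) \left(- \frac{1}{233}\right) = \frac{167}{233}$)
$- N{\left(8 \left(-8 - 4\right) \right)} = \left(-1\right) \frac{167}{233} = - \frac{167}{233}$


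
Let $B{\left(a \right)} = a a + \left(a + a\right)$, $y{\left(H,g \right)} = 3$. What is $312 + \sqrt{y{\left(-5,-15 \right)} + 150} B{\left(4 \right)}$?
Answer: $312 + 72 \sqrt{17} \approx 608.86$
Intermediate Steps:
$B{\left(a \right)} = a^{2} + 2 a$
$312 + \sqrt{y{\left(-5,-15 \right)} + 150} B{\left(4 \right)} = 312 + \sqrt{3 + 150} \cdot 4 \left(2 + 4\right) = 312 + \sqrt{153} \cdot 4 \cdot 6 = 312 + 3 \sqrt{17} \cdot 24 = 312 + 72 \sqrt{17}$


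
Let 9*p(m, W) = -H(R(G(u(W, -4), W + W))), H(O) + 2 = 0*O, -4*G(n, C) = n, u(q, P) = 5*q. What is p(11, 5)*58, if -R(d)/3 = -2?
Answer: 116/9 ≈ 12.889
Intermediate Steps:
G(n, C) = -n/4
R(d) = 6 (R(d) = -3*(-2) = 6)
H(O) = -2 (H(O) = -2 + 0*O = -2 + 0 = -2)
p(m, W) = 2/9 (p(m, W) = (-1*(-2))/9 = (⅑)*2 = 2/9)
p(11, 5)*58 = (2/9)*58 = 116/9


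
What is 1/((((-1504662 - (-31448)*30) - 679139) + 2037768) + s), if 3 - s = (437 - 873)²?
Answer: 1/607314 ≈ 1.6466e-6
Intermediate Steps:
s = -190093 (s = 3 - (437 - 873)² = 3 - 1*(-436)² = 3 - 1*190096 = 3 - 190096 = -190093)
1/((((-1504662 - (-31448)*30) - 679139) + 2037768) + s) = 1/((((-1504662 - (-31448)*30) - 679139) + 2037768) - 190093) = 1/((((-1504662 - 1*(-943440)) - 679139) + 2037768) - 190093) = 1/((((-1504662 + 943440) - 679139) + 2037768) - 190093) = 1/(((-561222 - 679139) + 2037768) - 190093) = 1/((-1240361 + 2037768) - 190093) = 1/(797407 - 190093) = 1/607314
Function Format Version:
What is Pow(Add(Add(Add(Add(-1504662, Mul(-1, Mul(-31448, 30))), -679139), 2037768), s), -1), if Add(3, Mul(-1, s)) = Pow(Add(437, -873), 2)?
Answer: Rational(1, 607314) ≈ 1.6466e-6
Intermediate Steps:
s = -190093 (s = Add(3, Mul(-1, Pow(Add(437, -873), 2))) = Add(3, Mul(-1, Pow(-436, 2))) = Add(3, Mul(-1, 190096)) = Add(3, -190096) = -190093)
Pow(Add(Add(Add(Add(-1504662, Mul(-1, Mul(-31448, 30))), -679139), 2037768), s), -1) = Pow(Add(Add(Add(Add(-1504662, Mul(-1, Mul(-31448, 30))), -679139), 2037768), -190093), -1) = Pow(Add(Add(Add(Add(-1504662, Mul(-1, -943440)), -679139), 2037768), -190093), -1) = Pow(Add(Add(Add(Add(-1504662, 943440), -679139), 2037768), -190093), -1) = Pow(Add(Add(Add(-561222, -679139), 2037768), -190093), -1) = Pow(Add(Add(-1240361, 2037768), -190093), -1) = Pow(Add(797407, -190093), -1) = Pow(607314, -1) = Rational(1, 607314)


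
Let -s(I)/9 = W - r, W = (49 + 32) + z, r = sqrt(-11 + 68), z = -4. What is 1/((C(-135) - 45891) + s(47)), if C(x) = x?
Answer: -5191/242517816 - sqrt(57)/242517816 ≈ -2.1436e-5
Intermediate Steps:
r = sqrt(57) ≈ 7.5498
W = 77 (W = (49 + 32) - 4 = 81 - 4 = 77)
s(I) = -693 + 9*sqrt(57) (s(I) = -9*(77 - sqrt(57)) = -693 + 9*sqrt(57))
1/((C(-135) - 45891) + s(47)) = 1/((-135 - 45891) + (-693 + 9*sqrt(57))) = 1/(-46026 + (-693 + 9*sqrt(57))) = 1/(-46719 + 9*sqrt(57))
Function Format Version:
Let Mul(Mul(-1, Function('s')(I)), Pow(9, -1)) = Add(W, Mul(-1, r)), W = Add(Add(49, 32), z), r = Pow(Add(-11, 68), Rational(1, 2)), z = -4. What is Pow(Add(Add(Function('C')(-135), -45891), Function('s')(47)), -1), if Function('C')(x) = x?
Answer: Add(Rational(-5191, 242517816), Mul(Rational(-1, 242517816), Pow(57, Rational(1, 2)))) ≈ -2.1436e-5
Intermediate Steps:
r = Pow(57, Rational(1, 2)) ≈ 7.5498
W = 77 (W = Add(Add(49, 32), -4) = Add(81, -4) = 77)
Function('s')(I) = Add(-693, Mul(9, Pow(57, Rational(1, 2)))) (Function('s')(I) = Mul(-9, Add(77, Mul(-1, Pow(57, Rational(1, 2))))) = Add(-693, Mul(9, Pow(57, Rational(1, 2)))))
Pow(Add(Add(Function('C')(-135), -45891), Function('s')(47)), -1) = Pow(Add(Add(-135, -45891), Add(-693, Mul(9, Pow(57, Rational(1, 2))))), -1) = Pow(Add(-46026, Add(-693, Mul(9, Pow(57, Rational(1, 2))))), -1) = Pow(Add(-46719, Mul(9, Pow(57, Rational(1, 2)))), -1)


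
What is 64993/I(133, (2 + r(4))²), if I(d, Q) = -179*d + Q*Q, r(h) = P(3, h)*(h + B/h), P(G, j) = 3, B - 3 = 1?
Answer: 64993/59714 ≈ 1.0884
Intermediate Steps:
B = 4 (B = 3 + 1 = 4)
r(h) = 3*h + 12/h (r(h) = 3*(h + 4/h) = 3*h + 12/h)
I(d, Q) = Q² - 179*d (I(d, Q) = -179*d + Q² = Q² - 179*d)
64993/I(133, (2 + r(4))²) = 64993/(((2 + (3*4 + 12/4))²)² - 179*133) = 64993/(((2 + (12 + 12*(¼)))²)² - 23807) = 64993/(((2 + (12 + 3))²)² - 23807) = 64993/(((2 + 15)²)² - 23807) = 64993/((17²)² - 23807) = 64993/(289² - 23807) = 64993/(83521 - 23807) = 64993/59714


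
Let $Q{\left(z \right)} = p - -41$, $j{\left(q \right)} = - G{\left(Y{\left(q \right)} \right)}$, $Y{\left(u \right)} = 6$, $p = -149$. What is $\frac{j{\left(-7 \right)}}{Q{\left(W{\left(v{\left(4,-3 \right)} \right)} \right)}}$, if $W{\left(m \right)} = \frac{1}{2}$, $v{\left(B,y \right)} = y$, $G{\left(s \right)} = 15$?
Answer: $\frac{5}{36} \approx 0.13889$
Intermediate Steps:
$j{\left(q \right)} = -15$ ($j{\left(q \right)} = \left(-1\right) 15 = -15$)
$W{\left(m \right)} = \frac{1}{2}$
$Q{\left(z \right)} = -108$ ($Q{\left(z \right)} = -149 - -41 = -149 + 41 = -108$)
$\frac{j{\left(-7 \right)}}{Q{\left(W{\left(v{\left(4,-3 \right)} \right)} \right)}} = - \frac{15}{-108} = \left(-15\right) \left(- \frac{1}{108}\right) = \frac{5}{36}$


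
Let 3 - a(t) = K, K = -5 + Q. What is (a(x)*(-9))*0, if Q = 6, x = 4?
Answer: 0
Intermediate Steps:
K = 1 (K = -5 + 6 = 1)
a(t) = 2 (a(t) = 3 - 1*1 = 3 - 1 = 2)
(a(x)*(-9))*0 = (2*(-9))*0 = -18*0 = 0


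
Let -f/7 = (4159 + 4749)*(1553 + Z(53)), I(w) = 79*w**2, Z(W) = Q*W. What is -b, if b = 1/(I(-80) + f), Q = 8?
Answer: 1/122772212 ≈ 8.1452e-9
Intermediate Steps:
Z(W) = 8*W
f = -123277812 (f = -7*(4159 + 4749)*(1553 + 8*53) = -62356*(1553 + 424) = -62356*1977 = -7*17611116 = -123277812)
b = -1/122772212 (b = 1/(79*(-80)**2 - 123277812) = 1/(79*6400 - 123277812) = 1/(505600 - 123277812) = 1/(-122772212) = -1/122772212 ≈ -8.1452e-9)
-b = -1*(-1/122772212) = 1/122772212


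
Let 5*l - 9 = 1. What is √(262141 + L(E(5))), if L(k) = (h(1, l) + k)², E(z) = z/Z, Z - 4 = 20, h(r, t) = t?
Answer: 5*√6039841/24 ≈ 512.00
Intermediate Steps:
l = 2 (l = 9/5 + (⅕)*1 = 9/5 + ⅕ = 2)
Z = 24 (Z = 4 + 20 = 24)
E(z) = z/24
L(k) = (2 + k)²
√(262141 + L(E(5))) = √(262141 + (2 + (1/24)*5)²) = √(262141 + (2 + 5/24)²) = √(262141 + (53/24)²) = √(262141 + 2809/576) = √(150996025/576) = 5*√6039841/24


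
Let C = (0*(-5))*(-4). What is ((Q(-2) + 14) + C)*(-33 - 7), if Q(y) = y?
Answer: -480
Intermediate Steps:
C = 0 (C = 0*(-4) = 0)
((Q(-2) + 14) + C)*(-33 - 7) = ((-2 + 14) + 0)*(-33 - 7) = (12 + 0)*(-40) = 12*(-40) = -480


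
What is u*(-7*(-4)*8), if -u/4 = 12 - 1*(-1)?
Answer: -11648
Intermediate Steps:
u = -52 (u = -4*(12 - 1*(-1)) = -4*(12 + 1) = -4*13 = -52)
u*(-7*(-4)*8) = -52*(-7*(-4))*8 = -1456*8 = -52*224 = -11648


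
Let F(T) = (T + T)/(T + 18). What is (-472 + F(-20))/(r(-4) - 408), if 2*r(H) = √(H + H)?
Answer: 92208/83233 + 226*I*√2/83233 ≈ 1.1078 + 0.00384*I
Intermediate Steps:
F(T) = 2*T/(18 + T) (F(T) = (2*T)/(18 + T) = 2*T/(18 + T))
r(H) = √2*√H/2 (r(H) = √(H + H)/2 = √(2*H)/2 = (√2*√H)/2 = √2*√H/2)
(-472 + F(-20))/(r(-4) - 408) = (-472 + 2*(-20)/(18 - 20))/(√2*√(-4)/2 - 408) = (-472 + 2*(-20)/(-2))/(√2*(2*I)/2 - 408) = (-472 + 2*(-20)*(-½))/(I*√2 - 408) = (-472 + 20)/(-408 + I*√2) = -452/(-408 + I*√2)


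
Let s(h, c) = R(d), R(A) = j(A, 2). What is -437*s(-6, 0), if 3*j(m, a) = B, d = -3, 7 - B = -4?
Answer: -4807/3 ≈ -1602.3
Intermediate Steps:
B = 11 (B = 7 - 1*(-4) = 7 + 4 = 11)
j(m, a) = 11/3 (j(m, a) = (⅓)*11 = 11/3)
R(A) = 11/3
s(h, c) = 11/3
-437*s(-6, 0) = -437*11/3 = -4807/3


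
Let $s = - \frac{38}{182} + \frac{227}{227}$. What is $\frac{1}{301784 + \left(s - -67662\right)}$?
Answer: $\frac{91}{33619658} \approx 2.7068 \cdot 10^{-6}$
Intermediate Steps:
$s = \frac{72}{91}$ ($s = \left(-38\right) \frac{1}{182} + 227 \cdot \frac{1}{227} = - \frac{19}{91} + 1 = \frac{72}{91} \approx 0.79121$)
$\frac{1}{301784 + \left(s - -67662\right)} = \frac{1}{301784 + \left(\frac{72}{91} - -67662\right)} = \frac{1}{301784 + \left(\frac{72}{91} + 67662\right)} = \frac{1}{301784 + \frac{6157314}{91}} = \frac{1}{\frac{33619658}{91}} = \frac{91}{33619658}$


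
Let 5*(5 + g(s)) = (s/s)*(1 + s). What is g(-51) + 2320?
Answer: 2305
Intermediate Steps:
g(s) = -24/5 + s/5 (g(s) = -5 + ((s/s)*(1 + s))/5 = -5 + (1*(1 + s))/5 = -5 + (1 + s)/5 = -5 + (⅕ + s/5) = -24/5 + s/5)
g(-51) + 2320 = (-24/5 + (⅕)*(-51)) + 2320 = (-24/5 - 51/5) + 2320 = -15 + 2320 = 2305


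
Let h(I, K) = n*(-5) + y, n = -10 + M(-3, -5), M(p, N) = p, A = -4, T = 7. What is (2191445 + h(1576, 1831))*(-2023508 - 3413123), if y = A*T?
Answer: -11914278977142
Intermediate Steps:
n = -13 (n = -10 - 3 = -13)
y = -28 (y = -4*7 = -28)
h(I, K) = 37 (h(I, K) = -13*(-5) - 28 = 65 - 28 = 37)
(2191445 + h(1576, 1831))*(-2023508 - 3413123) = (2191445 + 37)*(-2023508 - 3413123) = 2191482*(-5436631) = -11914278977142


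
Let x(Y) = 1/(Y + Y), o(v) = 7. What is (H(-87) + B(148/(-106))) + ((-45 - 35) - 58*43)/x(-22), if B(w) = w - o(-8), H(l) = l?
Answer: 5997512/53 ≈ 1.1316e+5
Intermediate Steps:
B(w) = -7 + w (B(w) = w - 1*7 = w - 7 = -7 + w)
x(Y) = 1/(2*Y)
(H(-87) + B(148/(-106))) + ((-45 - 35) - 58*43)/x(-22) = (-87 + (-7 + 148/(-106))) + ((-45 - 35) - 58*43)/(((½)/(-22))) = (-87 + (-7 + 148*(-1/106))) + (-80 - 2494)/(((½)*(-1/22))) = (-87 + (-7 - 74/53)) - 2574/(-1/44) = (-87 - 445/53) - 2574*(-44) = -5056/53 + 113256 = 5997512/53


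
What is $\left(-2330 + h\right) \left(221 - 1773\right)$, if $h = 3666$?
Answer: $-2073472$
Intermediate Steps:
$\left(-2330 + h\right) \left(221 - 1773\right) = \left(-2330 + 3666\right) \left(221 - 1773\right) = 1336 \left(-1552\right) = -2073472$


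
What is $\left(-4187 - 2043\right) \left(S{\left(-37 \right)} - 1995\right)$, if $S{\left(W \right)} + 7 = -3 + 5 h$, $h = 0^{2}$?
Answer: $12491150$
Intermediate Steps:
$h = 0$
$S{\left(W \right)} = -10$ ($S{\left(W \right)} = -7 + \left(-3 + 5 \cdot 0\right) = -7 + \left(-3 + 0\right) = -7 - 3 = -10$)
$\left(-4187 - 2043\right) \left(S{\left(-37 \right)} - 1995\right) = \left(-4187 - 2043\right) \left(-10 - 1995\right) = \left(-6230\right) \left(-2005\right) = 12491150$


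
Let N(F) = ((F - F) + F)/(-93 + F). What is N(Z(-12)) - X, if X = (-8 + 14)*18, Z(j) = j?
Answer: -3776/35 ≈ -107.89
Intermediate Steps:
N(F) = F/(-93 + F) (N(F) = (0 + F)/(-93 + F) = F/(-93 + F))
X = 108 (X = 6*18 = 108)
N(Z(-12)) - X = -12/(-93 - 12) - 1*108 = -12/(-105) - 108 = -12*(-1/105) - 108 = 4/35 - 108 = -3776/35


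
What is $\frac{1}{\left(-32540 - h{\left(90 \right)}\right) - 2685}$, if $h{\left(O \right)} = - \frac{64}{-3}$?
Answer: $- \frac{3}{105739} \approx -2.8372 \cdot 10^{-5}$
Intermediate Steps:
$h{\left(O \right)} = \frac{64}{3}$ ($h{\left(O \right)} = \left(-64\right) \left(- \frac{1}{3}\right) = \frac{64}{3}$)
$\frac{1}{\left(-32540 - h{\left(90 \right)}\right) - 2685} = \frac{1}{\left(-32540 - \frac{64}{3}\right) - 2685} = \frac{1}{- \frac{97684}{3} - 2685} = \frac{1}{- \frac{105739}{3}} = - \frac{3}{105739}$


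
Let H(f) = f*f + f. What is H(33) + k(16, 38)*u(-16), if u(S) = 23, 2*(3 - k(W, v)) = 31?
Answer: 1669/2 ≈ 834.50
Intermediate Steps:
k(W, v) = -25/2 (k(W, v) = 3 - ½*31 = 3 - 31/2 = -25/2)
H(f) = f + f² (H(f) = f² + f = f + f²)
H(33) + k(16, 38)*u(-16) = 33*(1 + 33) - 25/2*23 = 33*34 - 575/2 = 1122 - 575/2 = 1669/2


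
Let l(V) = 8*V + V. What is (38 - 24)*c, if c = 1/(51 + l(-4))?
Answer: 14/15 ≈ 0.93333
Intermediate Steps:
l(V) = 9*V
c = 1/15 (c = 1/(51 + 9*(-4)) = 1/(51 - 36) = 1/15 ≈ 0.066667)
(38 - 24)*c = (38 - 24)*(1/15) = 14*(1/15) = 14/15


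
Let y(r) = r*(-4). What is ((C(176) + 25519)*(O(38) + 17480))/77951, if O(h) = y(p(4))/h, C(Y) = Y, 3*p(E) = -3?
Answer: 8533874790/1481069 ≈ 5762.0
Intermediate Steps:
p(E) = -1 (p(E) = (1/3)*(-3) = -1)
y(r) = -4*r
O(h) = 4/h (O(h) = (-4*(-1))/h = 4/h)
((C(176) + 25519)*(O(38) + 17480))/77951 = ((176 + 25519)*(4/38 + 17480))/77951 = (25695*(4*(1/38) + 17480))*(1/77951) = (25695*(2/19 + 17480))*(1/77951) = (25695*(332122/19))*(1/77951) = (8533874790/19)*(1/77951) = 8533874790/1481069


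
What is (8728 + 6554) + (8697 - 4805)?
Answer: 19174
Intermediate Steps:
(8728 + 6554) + (8697 - 4805) = 15282 + 3892 = 19174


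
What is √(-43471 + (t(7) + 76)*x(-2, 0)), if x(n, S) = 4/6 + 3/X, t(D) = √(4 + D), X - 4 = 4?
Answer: √(-6248424 + 150*√11)/12 ≈ 208.3*I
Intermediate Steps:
X = 8 (X = 4 + 4 = 8)
x(n, S) = 25/24 (x(n, S) = 4/6 + 3/8 = 4*(⅙) + 3*(⅛) = ⅔ + 3/8 = 25/24)
√(-43471 + (t(7) + 76)*x(-2, 0)) = √(-43471 + (√(4 + 7) + 76)*(25/24)) = √(-43471 + (√11 + 76)*(25/24)) = √(-43471 + (76 + √11)*(25/24)) = √(-43471 + (475/6 + 25*√11/24)) = √(-260351/6 + 25*√11/24)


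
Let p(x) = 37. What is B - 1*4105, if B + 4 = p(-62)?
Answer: -4072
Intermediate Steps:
B = 33 (B = -4 + 37 = 33)
B - 1*4105 = 33 - 1*4105 = 33 - 4105 = -4072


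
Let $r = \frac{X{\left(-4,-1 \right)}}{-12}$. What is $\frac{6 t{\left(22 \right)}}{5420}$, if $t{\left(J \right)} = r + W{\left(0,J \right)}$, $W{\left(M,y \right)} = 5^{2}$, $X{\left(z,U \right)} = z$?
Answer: $\frac{38}{1355} \approx 0.028044$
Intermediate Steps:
$W{\left(M,y \right)} = 25$
$r = \frac{1}{3}$ ($r = - \frac{4}{-12} = \left(-4\right) \left(- \frac{1}{12}\right) = \frac{1}{3} \approx 0.33333$)
$t{\left(J \right)} = \frac{76}{3}$ ($t{\left(J \right)} = \frac{1}{3} + 25 = \frac{76}{3}$)
$\frac{6 t{\left(22 \right)}}{5420} = \frac{6 \cdot \frac{76}{3}}{5420} = 152 \cdot \frac{1}{5420} = \frac{38}{1355}$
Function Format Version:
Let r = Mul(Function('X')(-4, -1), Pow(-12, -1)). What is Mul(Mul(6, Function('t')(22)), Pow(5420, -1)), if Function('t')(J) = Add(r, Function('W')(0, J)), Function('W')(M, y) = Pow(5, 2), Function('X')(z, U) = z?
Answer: Rational(38, 1355) ≈ 0.028044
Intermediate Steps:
Function('W')(M, y) = 25
r = Rational(1, 3) (r = Mul(-4, Pow(-12, -1)) = Mul(-4, Rational(-1, 12)) = Rational(1, 3) ≈ 0.33333)
Function('t')(J) = Rational(76, 3) (Function('t')(J) = Add(Rational(1, 3), 25) = Rational(76, 3))
Mul(Mul(6, Function('t')(22)), Pow(5420, -1)) = Mul(Mul(6, Rational(76, 3)), Pow(5420, -1)) = Mul(152, Rational(1, 5420)) = Rational(38, 1355)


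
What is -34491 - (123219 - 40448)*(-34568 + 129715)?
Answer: -7875446828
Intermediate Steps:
-34491 - (123219 - 40448)*(-34568 + 129715) = -34491 - 82771*95147 = -34491 - 1*7875412337 = -34491 - 7875412337 = -7875446828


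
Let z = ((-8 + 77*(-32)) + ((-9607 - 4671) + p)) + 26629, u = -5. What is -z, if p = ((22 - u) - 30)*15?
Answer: -9834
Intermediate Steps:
p = -45 (p = ((22 - 1*(-5)) - 30)*15 = ((22 + 5) - 30)*15 = (27 - 30)*15 = -3*15 = -45)
z = 9834 (z = ((-8 + 77*(-32)) + ((-9607 - 4671) - 45)) + 26629 = ((-8 - 2464) + (-14278 - 45)) + 26629 = (-2472 - 14323) + 26629 = -16795 + 26629 = 9834)
-z = -1*9834 = -9834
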